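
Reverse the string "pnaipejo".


Input: pnaipejo
Reading characters right to left:
  Position 7: 'o'
  Position 6: 'j'
  Position 5: 'e'
  Position 4: 'p'
  Position 3: 'i'
  Position 2: 'a'
  Position 1: 'n'
  Position 0: 'p'
Reversed: ojepianp

ojepianp


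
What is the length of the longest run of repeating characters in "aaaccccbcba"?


Input: "aaaccccbcba"
Scanning for longest run:
  Position 1 ('a'): continues run of 'a', length=2
  Position 2 ('a'): continues run of 'a', length=3
  Position 3 ('c'): new char, reset run to 1
  Position 4 ('c'): continues run of 'c', length=2
  Position 5 ('c'): continues run of 'c', length=3
  Position 6 ('c'): continues run of 'c', length=4
  Position 7 ('b'): new char, reset run to 1
  Position 8 ('c'): new char, reset run to 1
  Position 9 ('b'): new char, reset run to 1
  Position 10 ('a'): new char, reset run to 1
Longest run: 'c' with length 4

4


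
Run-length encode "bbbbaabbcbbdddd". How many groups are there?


Input: bbbbaabbcbbdddd
Scanning for consecutive runs:
  Group 1: 'b' x 4 (positions 0-3)
  Group 2: 'a' x 2 (positions 4-5)
  Group 3: 'b' x 2 (positions 6-7)
  Group 4: 'c' x 1 (positions 8-8)
  Group 5: 'b' x 2 (positions 9-10)
  Group 6: 'd' x 4 (positions 11-14)
Total groups: 6

6


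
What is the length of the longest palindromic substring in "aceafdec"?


Input: "aceafdec"
Checking substrings for palindromes:
  No multi-char palindromic substrings found
Longest palindromic substring: "a" with length 1

1


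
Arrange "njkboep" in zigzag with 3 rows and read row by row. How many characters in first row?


Zigzag "njkboep" into 3 rows:
Placing characters:
  'n' => row 0
  'j' => row 1
  'k' => row 2
  'b' => row 1
  'o' => row 0
  'e' => row 1
  'p' => row 2
Rows:
  Row 0: "no"
  Row 1: "jbe"
  Row 2: "kp"
First row length: 2

2


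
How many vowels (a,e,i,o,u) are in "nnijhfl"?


Input: nnijhfl
Checking each character:
  'n' at position 0: consonant
  'n' at position 1: consonant
  'i' at position 2: vowel (running total: 1)
  'j' at position 3: consonant
  'h' at position 4: consonant
  'f' at position 5: consonant
  'l' at position 6: consonant
Total vowels: 1

1


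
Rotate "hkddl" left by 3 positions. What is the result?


Input: "hkddl", rotate left by 3
First 3 characters: "hkd"
Remaining characters: "dl"
Concatenate remaining + first: "dl" + "hkd" = "dlhkd"

dlhkd


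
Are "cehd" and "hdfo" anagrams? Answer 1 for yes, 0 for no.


Strings: "cehd", "hdfo"
Sorted first:  cdeh
Sorted second: dfho
Differ at position 0: 'c' vs 'd' => not anagrams

0


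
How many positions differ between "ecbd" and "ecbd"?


Comparing "ecbd" and "ecbd" position by position:
  Position 0: 'e' vs 'e' => same
  Position 1: 'c' vs 'c' => same
  Position 2: 'b' vs 'b' => same
  Position 3: 'd' vs 'd' => same
Positions that differ: 0

0


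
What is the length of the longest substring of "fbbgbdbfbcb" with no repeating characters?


Input: "fbbgbdbfbcb"
Sliding window (track last position of each char):
  Position 0 ('f'): window [0,0] length 1 -- new best
  Position 1 ('b'): window [0,1] length 2 -- new best
  Position 2 ('b'): repeat (last at 1), move window start to 2
  Position 2 ('b'): window [2,2] length 1
  Position 3 ('g'): window [2,3] length 2
  Position 4 ('b'): repeat (last at 2), move window start to 3
  Position 4 ('b'): window [3,4] length 2
  Position 5 ('d'): window [3,5] length 3 -- new best
  Position 6 ('b'): repeat (last at 4), move window start to 5
  Position 6 ('b'): window [5,6] length 2
  Position 7 ('f'): window [5,7] length 3
  Position 8 ('b'): repeat (last at 6), move window start to 7
  Position 8 ('b'): window [7,8] length 2
  Position 9 ('c'): window [7,9] length 3
  Position 10 ('b'): repeat (last at 8), move window start to 9
  Position 10 ('b'): window [9,10] length 2
Longest substring with no repeats: "gbd" with length 3

3


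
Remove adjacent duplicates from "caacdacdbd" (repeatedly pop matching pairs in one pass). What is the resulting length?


Input: caacdacdbd
Stack-based adjacent duplicate removal:
  Read 'c': push. Stack: c
  Read 'a': push. Stack: ca
  Read 'a': matches stack top 'a' => pop. Stack: c
  Read 'c': matches stack top 'c' => pop. Stack: (empty)
  Read 'd': push. Stack: d
  Read 'a': push. Stack: da
  Read 'c': push. Stack: dac
  Read 'd': push. Stack: dacd
  Read 'b': push. Stack: dacdb
  Read 'd': push. Stack: dacdbd
Final stack: "dacdbd" (length 6)

6


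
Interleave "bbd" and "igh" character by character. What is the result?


Interleaving "bbd" and "igh":
  Position 0: 'b' from first, 'i' from second => "bi"
  Position 1: 'b' from first, 'g' from second => "bg"
  Position 2: 'd' from first, 'h' from second => "dh"
Result: bibgdh

bibgdh


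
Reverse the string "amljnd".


Input: amljnd
Reading characters right to left:
  Position 5: 'd'
  Position 4: 'n'
  Position 3: 'j'
  Position 2: 'l'
  Position 1: 'm'
  Position 0: 'a'
Reversed: dnjlma

dnjlma


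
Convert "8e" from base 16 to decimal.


Input: "8e" in base 16
Positional expansion:
  Digit '8' (value 8) x 16^1 = 128
  Digit 'e' (value 14) x 16^0 = 14
Sum = 142

142


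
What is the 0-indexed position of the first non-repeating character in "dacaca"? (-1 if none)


Input: dacaca
Character frequencies:
  'a': 3
  'c': 2
  'd': 1
Scanning left to right for freq == 1:
  Position 0 ('d'): unique! => answer = 0

0


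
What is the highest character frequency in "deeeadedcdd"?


Input: deeeadedcdd
Character counts:
  'a': 1
  'c': 1
  'd': 5
  'e': 4
Maximum frequency: 5

5


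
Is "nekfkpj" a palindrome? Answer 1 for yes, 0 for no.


Input: nekfkpj
Reversed: jpkfken
  Compare pos 0 ('n') with pos 6 ('j'): MISMATCH
  Compare pos 1 ('e') with pos 5 ('p'): MISMATCH
  Compare pos 2 ('k') with pos 4 ('k'): match
Result: not a palindrome

0


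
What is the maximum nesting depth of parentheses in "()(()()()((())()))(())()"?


Input: "()(()()()((())()))(())()"
Tracking depth:
  Position 0 '(': depth becomes 1
  Position 1 ')': depth becomes 0
  Position 2 '(': depth becomes 1
  Position 3 '(': depth becomes 2
  Position 4 ')': depth becomes 1
  Position 5 '(': depth becomes 2
  Position 6 ')': depth becomes 1
  Position 7 '(': depth becomes 2
  Position 8 ')': depth becomes 1
  Position 9 '(': depth becomes 2
  Position 10 '(': depth becomes 3
  Position 11 '(': depth becomes 4
  Position 12 ')': depth becomes 3
  Position 13 ')': depth becomes 2
  Position 14 '(': depth becomes 3
  Position 15 ')': depth becomes 2
  Position 16 ')': depth becomes 1
  Position 17 ')': depth becomes 0
  Position 18 '(': depth becomes 1
  Position 19 '(': depth becomes 2
  Position 20 ')': depth becomes 1
  Position 21 ')': depth becomes 0
  Position 22 '(': depth becomes 1
  Position 23 ')': depth becomes 0
Maximum depth reached: 4

4


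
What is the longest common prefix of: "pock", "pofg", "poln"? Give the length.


Words: pock, pofg, poln
  Position 0: all 'p' => match
  Position 1: all 'o' => match
  Position 2: ('c', 'f', 'l') => mismatch, stop
LCP = "po" (length 2)

2


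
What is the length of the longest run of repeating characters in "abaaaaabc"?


Input: "abaaaaabc"
Scanning for longest run:
  Position 1 ('b'): new char, reset run to 1
  Position 2 ('a'): new char, reset run to 1
  Position 3 ('a'): continues run of 'a', length=2
  Position 4 ('a'): continues run of 'a', length=3
  Position 5 ('a'): continues run of 'a', length=4
  Position 6 ('a'): continues run of 'a', length=5
  Position 7 ('b'): new char, reset run to 1
  Position 8 ('c'): new char, reset run to 1
Longest run: 'a' with length 5

5


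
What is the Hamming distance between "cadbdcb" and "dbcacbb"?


Comparing "cadbdcb" and "dbcacbb" position by position:
  Position 0: 'c' vs 'd' => differ
  Position 1: 'a' vs 'b' => differ
  Position 2: 'd' vs 'c' => differ
  Position 3: 'b' vs 'a' => differ
  Position 4: 'd' vs 'c' => differ
  Position 5: 'c' vs 'b' => differ
  Position 6: 'b' vs 'b' => same
Total differences (Hamming distance): 6

6


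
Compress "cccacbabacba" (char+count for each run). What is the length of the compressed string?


Input: cccacbabacba
Runs:
  'c' x 3 => "c3"
  'a' x 1 => "a1"
  'c' x 1 => "c1"
  'b' x 1 => "b1"
  'a' x 1 => "a1"
  'b' x 1 => "b1"
  'a' x 1 => "a1"
  'c' x 1 => "c1"
  'b' x 1 => "b1"
  'a' x 1 => "a1"
Compressed: "c3a1c1b1a1b1a1c1b1a1"
Compressed length: 20

20


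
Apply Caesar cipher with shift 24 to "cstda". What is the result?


Caesar cipher: shift "cstda" by 24
  'c' (pos 2) + 24 = pos 0 = 'a'
  's' (pos 18) + 24 = pos 16 = 'q'
  't' (pos 19) + 24 = pos 17 = 'r'
  'd' (pos 3) + 24 = pos 1 = 'b'
  'a' (pos 0) + 24 = pos 24 = 'y'
Result: aqrby

aqrby


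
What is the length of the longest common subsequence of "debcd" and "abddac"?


LCS of "debcd" and "abddac"
DP table:
           a    b    d    d    a    c
      0    0    0    0    0    0    0
  d   0    0    0    1    1    1    1
  e   0    0    0    1    1    1    1
  b   0    0    1    1    1    1    1
  c   0    0    1    1    1    1    2
  d   0    0    1    2    2    2    2
LCS length = dp[5][6] = 2

2


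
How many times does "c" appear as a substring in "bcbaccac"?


Searching for "c" in "bcbaccac"
Scanning each position:
  Position 0: "b" => no
  Position 1: "c" => MATCH
  Position 2: "b" => no
  Position 3: "a" => no
  Position 4: "c" => MATCH
  Position 5: "c" => MATCH
  Position 6: "a" => no
  Position 7: "c" => MATCH
Total occurrences: 4

4


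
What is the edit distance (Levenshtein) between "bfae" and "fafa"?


Computing edit distance: "bfae" -> "fafa"
DP table:
           f    a    f    a
      0    1    2    3    4
  b   1    1    2    3    4
  f   2    1    2    2    3
  a   3    2    1    2    2
  e   4    3    2    2    3
Edit distance = dp[4][4] = 3

3


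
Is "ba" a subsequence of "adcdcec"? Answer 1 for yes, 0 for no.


Check if "ba" is a subsequence of "adcdcec"
Greedy scan:
  Position 0 ('a'): no match needed
  Position 1 ('d'): no match needed
  Position 2 ('c'): no match needed
  Position 3 ('d'): no match needed
  Position 4 ('c'): no match needed
  Position 5 ('e'): no match needed
  Position 6 ('c'): no match needed
Only matched 0/2 characters => not a subsequence

0


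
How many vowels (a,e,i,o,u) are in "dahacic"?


Input: dahacic
Checking each character:
  'd' at position 0: consonant
  'a' at position 1: vowel (running total: 1)
  'h' at position 2: consonant
  'a' at position 3: vowel (running total: 2)
  'c' at position 4: consonant
  'i' at position 5: vowel (running total: 3)
  'c' at position 6: consonant
Total vowels: 3

3


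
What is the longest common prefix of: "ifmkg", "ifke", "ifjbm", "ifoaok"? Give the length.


Words: ifmkg, ifke, ifjbm, ifoaok
  Position 0: all 'i' => match
  Position 1: all 'f' => match
  Position 2: ('m', 'k', 'j', 'o') => mismatch, stop
LCP = "if" (length 2)

2


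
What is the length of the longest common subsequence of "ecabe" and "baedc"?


LCS of "ecabe" and "baedc"
DP table:
           b    a    e    d    c
      0    0    0    0    0    0
  e   0    0    0    1    1    1
  c   0    0    0    1    1    2
  a   0    0    1    1    1    2
  b   0    1    1    1    1    2
  e   0    1    1    2    2    2
LCS length = dp[5][5] = 2

2


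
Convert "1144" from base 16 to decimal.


Input: "1144" in base 16
Positional expansion:
  Digit '1' (value 1) x 16^3 = 4096
  Digit '1' (value 1) x 16^2 = 256
  Digit '4' (value 4) x 16^1 = 64
  Digit '4' (value 4) x 16^0 = 4
Sum = 4420

4420


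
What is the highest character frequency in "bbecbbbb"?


Input: bbecbbbb
Character counts:
  'b': 6
  'c': 1
  'e': 1
Maximum frequency: 6

6


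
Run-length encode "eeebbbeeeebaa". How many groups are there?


Input: eeebbbeeeebaa
Scanning for consecutive runs:
  Group 1: 'e' x 3 (positions 0-2)
  Group 2: 'b' x 3 (positions 3-5)
  Group 3: 'e' x 4 (positions 6-9)
  Group 4: 'b' x 1 (positions 10-10)
  Group 5: 'a' x 2 (positions 11-12)
Total groups: 5

5


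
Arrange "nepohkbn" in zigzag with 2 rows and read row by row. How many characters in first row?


Zigzag "nepohkbn" into 2 rows:
Placing characters:
  'n' => row 0
  'e' => row 1
  'p' => row 0
  'o' => row 1
  'h' => row 0
  'k' => row 1
  'b' => row 0
  'n' => row 1
Rows:
  Row 0: "nphb"
  Row 1: "eokn"
First row length: 4

4


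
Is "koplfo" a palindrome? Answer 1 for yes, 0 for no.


Input: koplfo
Reversed: oflpok
  Compare pos 0 ('k') with pos 5 ('o'): MISMATCH
  Compare pos 1 ('o') with pos 4 ('f'): MISMATCH
  Compare pos 2 ('p') with pos 3 ('l'): MISMATCH
Result: not a palindrome

0


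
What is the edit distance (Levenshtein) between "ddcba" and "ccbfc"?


Computing edit distance: "ddcba" -> "ccbfc"
DP table:
           c    c    b    f    c
      0    1    2    3    4    5
  d   1    1    2    3    4    5
  d   2    2    2    3    4    5
  c   3    2    2    3    4    4
  b   4    3    3    2    3    4
  a   5    4    4    3    3    4
Edit distance = dp[5][5] = 4

4


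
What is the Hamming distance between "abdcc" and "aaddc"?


Comparing "abdcc" and "aaddc" position by position:
  Position 0: 'a' vs 'a' => same
  Position 1: 'b' vs 'a' => differ
  Position 2: 'd' vs 'd' => same
  Position 3: 'c' vs 'd' => differ
  Position 4: 'c' vs 'c' => same
Total differences (Hamming distance): 2

2


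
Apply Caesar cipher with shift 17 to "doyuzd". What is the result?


Caesar cipher: shift "doyuzd" by 17
  'd' (pos 3) + 17 = pos 20 = 'u'
  'o' (pos 14) + 17 = pos 5 = 'f'
  'y' (pos 24) + 17 = pos 15 = 'p'
  'u' (pos 20) + 17 = pos 11 = 'l'
  'z' (pos 25) + 17 = pos 16 = 'q'
  'd' (pos 3) + 17 = pos 20 = 'u'
Result: ufplqu

ufplqu


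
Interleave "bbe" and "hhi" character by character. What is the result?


Interleaving "bbe" and "hhi":
  Position 0: 'b' from first, 'h' from second => "bh"
  Position 1: 'b' from first, 'h' from second => "bh"
  Position 2: 'e' from first, 'i' from second => "ei"
Result: bhbhei

bhbhei


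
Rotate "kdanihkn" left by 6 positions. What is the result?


Input: "kdanihkn", rotate left by 6
First 6 characters: "kdanih"
Remaining characters: "kn"
Concatenate remaining + first: "kn" + "kdanih" = "knkdanih"

knkdanih


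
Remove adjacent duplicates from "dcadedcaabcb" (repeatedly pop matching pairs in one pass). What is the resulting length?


Input: dcadedcaabcb
Stack-based adjacent duplicate removal:
  Read 'd': push. Stack: d
  Read 'c': push. Stack: dc
  Read 'a': push. Stack: dca
  Read 'd': push. Stack: dcad
  Read 'e': push. Stack: dcade
  Read 'd': push. Stack: dcaded
  Read 'c': push. Stack: dcadedc
  Read 'a': push. Stack: dcadedca
  Read 'a': matches stack top 'a' => pop. Stack: dcadedc
  Read 'b': push. Stack: dcadedcb
  Read 'c': push. Stack: dcadedcbc
  Read 'b': push. Stack: dcadedcbcb
Final stack: "dcadedcbcb" (length 10)

10


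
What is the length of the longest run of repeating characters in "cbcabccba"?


Input: "cbcabccba"
Scanning for longest run:
  Position 1 ('b'): new char, reset run to 1
  Position 2 ('c'): new char, reset run to 1
  Position 3 ('a'): new char, reset run to 1
  Position 4 ('b'): new char, reset run to 1
  Position 5 ('c'): new char, reset run to 1
  Position 6 ('c'): continues run of 'c', length=2
  Position 7 ('b'): new char, reset run to 1
  Position 8 ('a'): new char, reset run to 1
Longest run: 'c' with length 2

2


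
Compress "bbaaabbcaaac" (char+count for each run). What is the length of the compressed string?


Input: bbaaabbcaaac
Runs:
  'b' x 2 => "b2"
  'a' x 3 => "a3"
  'b' x 2 => "b2"
  'c' x 1 => "c1"
  'a' x 3 => "a3"
  'c' x 1 => "c1"
Compressed: "b2a3b2c1a3c1"
Compressed length: 12

12


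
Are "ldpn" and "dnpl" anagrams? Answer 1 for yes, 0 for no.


Strings: "ldpn", "dnpl"
Sorted first:  dlnp
Sorted second: dlnp
Sorted forms match => anagrams

1


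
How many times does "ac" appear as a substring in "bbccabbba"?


Searching for "ac" in "bbccabbba"
Scanning each position:
  Position 0: "bb" => no
  Position 1: "bc" => no
  Position 2: "cc" => no
  Position 3: "ca" => no
  Position 4: "ab" => no
  Position 5: "bb" => no
  Position 6: "bb" => no
  Position 7: "ba" => no
Total occurrences: 0

0


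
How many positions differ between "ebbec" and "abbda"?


Comparing "ebbec" and "abbda" position by position:
  Position 0: 'e' vs 'a' => DIFFER
  Position 1: 'b' vs 'b' => same
  Position 2: 'b' vs 'b' => same
  Position 3: 'e' vs 'd' => DIFFER
  Position 4: 'c' vs 'a' => DIFFER
Positions that differ: 3

3


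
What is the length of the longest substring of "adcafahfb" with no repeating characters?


Input: "adcafahfb"
Sliding window (track last position of each char):
  Position 0 ('a'): window [0,0] length 1 -- new best
  Position 1 ('d'): window [0,1] length 2 -- new best
  Position 2 ('c'): window [0,2] length 3 -- new best
  Position 3 ('a'): repeat (last at 0), move window start to 1
  Position 3 ('a'): window [1,3] length 3
  Position 4 ('f'): window [1,4] length 4 -- new best
  Position 5 ('a'): repeat (last at 3), move window start to 4
  Position 5 ('a'): window [4,5] length 2
  Position 6 ('h'): window [4,6] length 3
  Position 7 ('f'): repeat (last at 4), move window start to 5
  Position 7 ('f'): window [5,7] length 3
  Position 8 ('b'): window [5,8] length 4
Longest substring with no repeats: "dcaf" with length 4

4


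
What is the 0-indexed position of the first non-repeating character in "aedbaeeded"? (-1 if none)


Input: aedbaeeded
Character frequencies:
  'a': 2
  'b': 1
  'd': 3
  'e': 4
Scanning left to right for freq == 1:
  Position 0 ('a'): freq=2, skip
  Position 1 ('e'): freq=4, skip
  Position 2 ('d'): freq=3, skip
  Position 3 ('b'): unique! => answer = 3

3


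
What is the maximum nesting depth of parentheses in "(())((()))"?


Input: "(())((()))"
Tracking depth:
  Position 0 '(': depth becomes 1
  Position 1 '(': depth becomes 2
  Position 2 ')': depth becomes 1
  Position 3 ')': depth becomes 0
  Position 4 '(': depth becomes 1
  Position 5 '(': depth becomes 2
  Position 6 '(': depth becomes 3
  Position 7 ')': depth becomes 2
  Position 8 ')': depth becomes 1
  Position 9 ')': depth becomes 0
Maximum depth reached: 3

3


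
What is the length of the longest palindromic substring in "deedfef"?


Input: "deedfef"
Checking substrings for palindromes:
  [0:4] "deed" (len 4) => palindrome
  [4:7] "fef" (len 3) => palindrome
  [1:3] "ee" (len 2) => palindrome
Longest palindromic substring: "deed" with length 4

4


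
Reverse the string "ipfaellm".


Input: ipfaellm
Reading characters right to left:
  Position 7: 'm'
  Position 6: 'l'
  Position 5: 'l'
  Position 4: 'e'
  Position 3: 'a'
  Position 2: 'f'
  Position 1: 'p'
  Position 0: 'i'
Reversed: mlleafpi

mlleafpi


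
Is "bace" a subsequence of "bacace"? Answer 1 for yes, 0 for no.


Check if "bace" is a subsequence of "bacace"
Greedy scan:
  Position 0 ('b'): matches sub[0] = 'b'
  Position 1 ('a'): matches sub[1] = 'a'
  Position 2 ('c'): matches sub[2] = 'c'
  Position 3 ('a'): no match needed
  Position 4 ('c'): no match needed
  Position 5 ('e'): matches sub[3] = 'e'
All 4 characters matched => is a subsequence

1


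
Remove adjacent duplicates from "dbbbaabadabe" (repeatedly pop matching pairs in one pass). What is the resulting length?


Input: dbbbaabadabe
Stack-based adjacent duplicate removal:
  Read 'd': push. Stack: d
  Read 'b': push. Stack: db
  Read 'b': matches stack top 'b' => pop. Stack: d
  Read 'b': push. Stack: db
  Read 'a': push. Stack: dba
  Read 'a': matches stack top 'a' => pop. Stack: db
  Read 'b': matches stack top 'b' => pop. Stack: d
  Read 'a': push. Stack: da
  Read 'd': push. Stack: dad
  Read 'a': push. Stack: dada
  Read 'b': push. Stack: dadab
  Read 'e': push. Stack: dadabe
Final stack: "dadabe" (length 6)

6


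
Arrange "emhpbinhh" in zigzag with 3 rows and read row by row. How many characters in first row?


Zigzag "emhpbinhh" into 3 rows:
Placing characters:
  'e' => row 0
  'm' => row 1
  'h' => row 2
  'p' => row 1
  'b' => row 0
  'i' => row 1
  'n' => row 2
  'h' => row 1
  'h' => row 0
Rows:
  Row 0: "ebh"
  Row 1: "mpih"
  Row 2: "hn"
First row length: 3

3


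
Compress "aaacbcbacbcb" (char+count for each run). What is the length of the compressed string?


Input: aaacbcbacbcb
Runs:
  'a' x 3 => "a3"
  'c' x 1 => "c1"
  'b' x 1 => "b1"
  'c' x 1 => "c1"
  'b' x 1 => "b1"
  'a' x 1 => "a1"
  'c' x 1 => "c1"
  'b' x 1 => "b1"
  'c' x 1 => "c1"
  'b' x 1 => "b1"
Compressed: "a3c1b1c1b1a1c1b1c1b1"
Compressed length: 20

20


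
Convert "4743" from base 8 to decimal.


Input: "4743" in base 8
Positional expansion:
  Digit '4' (value 4) x 8^3 = 2048
  Digit '7' (value 7) x 8^2 = 448
  Digit '4' (value 4) x 8^1 = 32
  Digit '3' (value 3) x 8^0 = 3
Sum = 2531

2531


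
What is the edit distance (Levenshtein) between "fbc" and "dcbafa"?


Computing edit distance: "fbc" -> "dcbafa"
DP table:
           d    c    b    a    f    a
      0    1    2    3    4    5    6
  f   1    1    2    3    4    4    5
  b   2    2    2    2    3    4    5
  c   3    3    2    3    3    4    5
Edit distance = dp[3][6] = 5

5


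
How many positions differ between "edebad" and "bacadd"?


Comparing "edebad" and "bacadd" position by position:
  Position 0: 'e' vs 'b' => DIFFER
  Position 1: 'd' vs 'a' => DIFFER
  Position 2: 'e' vs 'c' => DIFFER
  Position 3: 'b' vs 'a' => DIFFER
  Position 4: 'a' vs 'd' => DIFFER
  Position 5: 'd' vs 'd' => same
Positions that differ: 5

5


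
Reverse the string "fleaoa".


Input: fleaoa
Reading characters right to left:
  Position 5: 'a'
  Position 4: 'o'
  Position 3: 'a'
  Position 2: 'e'
  Position 1: 'l'
  Position 0: 'f'
Reversed: aoaelf

aoaelf


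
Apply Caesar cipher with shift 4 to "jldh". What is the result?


Caesar cipher: shift "jldh" by 4
  'j' (pos 9) + 4 = pos 13 = 'n'
  'l' (pos 11) + 4 = pos 15 = 'p'
  'd' (pos 3) + 4 = pos 7 = 'h'
  'h' (pos 7) + 4 = pos 11 = 'l'
Result: nphl

nphl


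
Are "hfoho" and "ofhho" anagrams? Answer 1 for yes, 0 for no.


Strings: "hfoho", "ofhho"
Sorted first:  fhhoo
Sorted second: fhhoo
Sorted forms match => anagrams

1


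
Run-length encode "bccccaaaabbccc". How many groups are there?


Input: bccccaaaabbccc
Scanning for consecutive runs:
  Group 1: 'b' x 1 (positions 0-0)
  Group 2: 'c' x 4 (positions 1-4)
  Group 3: 'a' x 4 (positions 5-8)
  Group 4: 'b' x 2 (positions 9-10)
  Group 5: 'c' x 3 (positions 11-13)
Total groups: 5

5


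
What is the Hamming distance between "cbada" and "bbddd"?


Comparing "cbada" and "bbddd" position by position:
  Position 0: 'c' vs 'b' => differ
  Position 1: 'b' vs 'b' => same
  Position 2: 'a' vs 'd' => differ
  Position 3: 'd' vs 'd' => same
  Position 4: 'a' vs 'd' => differ
Total differences (Hamming distance): 3

3


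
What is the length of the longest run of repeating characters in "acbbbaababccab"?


Input: "acbbbaababccab"
Scanning for longest run:
  Position 1 ('c'): new char, reset run to 1
  Position 2 ('b'): new char, reset run to 1
  Position 3 ('b'): continues run of 'b', length=2
  Position 4 ('b'): continues run of 'b', length=3
  Position 5 ('a'): new char, reset run to 1
  Position 6 ('a'): continues run of 'a', length=2
  Position 7 ('b'): new char, reset run to 1
  Position 8 ('a'): new char, reset run to 1
  Position 9 ('b'): new char, reset run to 1
  Position 10 ('c'): new char, reset run to 1
  Position 11 ('c'): continues run of 'c', length=2
  Position 12 ('a'): new char, reset run to 1
  Position 13 ('b'): new char, reset run to 1
Longest run: 'b' with length 3

3


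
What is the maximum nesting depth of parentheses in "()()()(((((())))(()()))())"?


Input: "()()()(((((())))(()()))())"
Tracking depth:
  Position 0 '(': depth becomes 1
  Position 1 ')': depth becomes 0
  Position 2 '(': depth becomes 1
  Position 3 ')': depth becomes 0
  Position 4 '(': depth becomes 1
  Position 5 ')': depth becomes 0
  Position 6 '(': depth becomes 1
  Position 7 '(': depth becomes 2
  Position 8 '(': depth becomes 3
  Position 9 '(': depth becomes 4
  Position 10 '(': depth becomes 5
  Position 11 '(': depth becomes 6
  Position 12 ')': depth becomes 5
  Position 13 ')': depth becomes 4
  Position 14 ')': depth becomes 3
  Position 15 ')': depth becomes 2
  Position 16 '(': depth becomes 3
  Position 17 '(': depth becomes 4
  Position 18 ')': depth becomes 3
  Position 19 '(': depth becomes 4
  Position 20 ')': depth becomes 3
  Position 21 ')': depth becomes 2
  Position 22 ')': depth becomes 1
  Position 23 '(': depth becomes 2
  Position 24 ')': depth becomes 1
  Position 25 ')': depth becomes 0
Maximum depth reached: 6

6


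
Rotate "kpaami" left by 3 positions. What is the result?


Input: "kpaami", rotate left by 3
First 3 characters: "kpa"
Remaining characters: "ami"
Concatenate remaining + first: "ami" + "kpa" = "amikpa"

amikpa


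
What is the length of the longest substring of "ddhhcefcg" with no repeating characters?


Input: "ddhhcefcg"
Sliding window (track last position of each char):
  Position 0 ('d'): window [0,0] length 1 -- new best
  Position 1 ('d'): repeat (last at 0), move window start to 1
  Position 1 ('d'): window [1,1] length 1
  Position 2 ('h'): window [1,2] length 2 -- new best
  Position 3 ('h'): repeat (last at 2), move window start to 3
  Position 3 ('h'): window [3,3] length 1
  Position 4 ('c'): window [3,4] length 2
  Position 5 ('e'): window [3,5] length 3 -- new best
  Position 6 ('f'): window [3,6] length 4 -- new best
  Position 7 ('c'): repeat (last at 4), move window start to 5
  Position 7 ('c'): window [5,7] length 3
  Position 8 ('g'): window [5,8] length 4
Longest substring with no repeats: "hcef" with length 4

4


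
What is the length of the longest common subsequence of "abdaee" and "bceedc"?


LCS of "abdaee" and "bceedc"
DP table:
           b    c    e    e    d    c
      0    0    0    0    0    0    0
  a   0    0    0    0    0    0    0
  b   0    1    1    1    1    1    1
  d   0    1    1    1    1    2    2
  a   0    1    1    1    1    2    2
  e   0    1    1    2    2    2    2
  e   0    1    1    2    3    3    3
LCS length = dp[6][6] = 3

3


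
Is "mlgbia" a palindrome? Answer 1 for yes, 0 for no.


Input: mlgbia
Reversed: aibglm
  Compare pos 0 ('m') with pos 5 ('a'): MISMATCH
  Compare pos 1 ('l') with pos 4 ('i'): MISMATCH
  Compare pos 2 ('g') with pos 3 ('b'): MISMATCH
Result: not a palindrome

0


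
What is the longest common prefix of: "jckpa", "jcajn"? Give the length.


Words: jckpa, jcajn
  Position 0: all 'j' => match
  Position 1: all 'c' => match
  Position 2: ('k', 'a') => mismatch, stop
LCP = "jc" (length 2)

2


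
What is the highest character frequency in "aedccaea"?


Input: aedccaea
Character counts:
  'a': 3
  'c': 2
  'd': 1
  'e': 2
Maximum frequency: 3

3


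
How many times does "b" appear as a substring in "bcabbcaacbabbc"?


Searching for "b" in "bcabbcaacbabbc"
Scanning each position:
  Position 0: "b" => MATCH
  Position 1: "c" => no
  Position 2: "a" => no
  Position 3: "b" => MATCH
  Position 4: "b" => MATCH
  Position 5: "c" => no
  Position 6: "a" => no
  Position 7: "a" => no
  Position 8: "c" => no
  Position 9: "b" => MATCH
  Position 10: "a" => no
  Position 11: "b" => MATCH
  Position 12: "b" => MATCH
  Position 13: "c" => no
Total occurrences: 6

6


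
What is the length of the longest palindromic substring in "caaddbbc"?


Input: "caaddbbc"
Checking substrings for palindromes:
  [1:3] "aa" (len 2) => palindrome
  [3:5] "dd" (len 2) => palindrome
  [5:7] "bb" (len 2) => palindrome
Longest palindromic substring: "aa" with length 2

2


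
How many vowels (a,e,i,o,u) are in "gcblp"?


Input: gcblp
Checking each character:
  'g' at position 0: consonant
  'c' at position 1: consonant
  'b' at position 2: consonant
  'l' at position 3: consonant
  'p' at position 4: consonant
Total vowels: 0

0


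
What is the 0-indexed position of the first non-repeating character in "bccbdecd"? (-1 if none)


Input: bccbdecd
Character frequencies:
  'b': 2
  'c': 3
  'd': 2
  'e': 1
Scanning left to right for freq == 1:
  Position 0 ('b'): freq=2, skip
  Position 1 ('c'): freq=3, skip
  Position 2 ('c'): freq=3, skip
  Position 3 ('b'): freq=2, skip
  Position 4 ('d'): freq=2, skip
  Position 5 ('e'): unique! => answer = 5

5


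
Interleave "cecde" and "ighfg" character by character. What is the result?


Interleaving "cecde" and "ighfg":
  Position 0: 'c' from first, 'i' from second => "ci"
  Position 1: 'e' from first, 'g' from second => "eg"
  Position 2: 'c' from first, 'h' from second => "ch"
  Position 3: 'd' from first, 'f' from second => "df"
  Position 4: 'e' from first, 'g' from second => "eg"
Result: ciegchdfeg

ciegchdfeg


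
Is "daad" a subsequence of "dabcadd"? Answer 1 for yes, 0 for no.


Check if "daad" is a subsequence of "dabcadd"
Greedy scan:
  Position 0 ('d'): matches sub[0] = 'd'
  Position 1 ('a'): matches sub[1] = 'a'
  Position 2 ('b'): no match needed
  Position 3 ('c'): no match needed
  Position 4 ('a'): matches sub[2] = 'a'
  Position 5 ('d'): matches sub[3] = 'd'
  Position 6 ('d'): no match needed
All 4 characters matched => is a subsequence

1


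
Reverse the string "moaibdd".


Input: moaibdd
Reading characters right to left:
  Position 6: 'd'
  Position 5: 'd'
  Position 4: 'b'
  Position 3: 'i'
  Position 2: 'a'
  Position 1: 'o'
  Position 0: 'm'
Reversed: ddbiaom

ddbiaom


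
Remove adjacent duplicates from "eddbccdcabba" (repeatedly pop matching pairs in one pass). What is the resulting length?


Input: eddbccdcabba
Stack-based adjacent duplicate removal:
  Read 'e': push. Stack: e
  Read 'd': push. Stack: ed
  Read 'd': matches stack top 'd' => pop. Stack: e
  Read 'b': push. Stack: eb
  Read 'c': push. Stack: ebc
  Read 'c': matches stack top 'c' => pop. Stack: eb
  Read 'd': push. Stack: ebd
  Read 'c': push. Stack: ebdc
  Read 'a': push. Stack: ebdca
  Read 'b': push. Stack: ebdcab
  Read 'b': matches stack top 'b' => pop. Stack: ebdca
  Read 'a': matches stack top 'a' => pop. Stack: ebdc
Final stack: "ebdc" (length 4)

4


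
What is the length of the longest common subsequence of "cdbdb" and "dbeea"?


LCS of "cdbdb" and "dbeea"
DP table:
           d    b    e    e    a
      0    0    0    0    0    0
  c   0    0    0    0    0    0
  d   0    1    1    1    1    1
  b   0    1    2    2    2    2
  d   0    1    2    2    2    2
  b   0    1    2    2    2    2
LCS length = dp[5][5] = 2

2


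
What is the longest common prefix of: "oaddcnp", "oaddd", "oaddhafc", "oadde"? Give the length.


Words: oaddcnp, oaddd, oaddhafc, oadde
  Position 0: all 'o' => match
  Position 1: all 'a' => match
  Position 2: all 'd' => match
  Position 3: all 'd' => match
  Position 4: ('c', 'd', 'h', 'e') => mismatch, stop
LCP = "oadd" (length 4)

4


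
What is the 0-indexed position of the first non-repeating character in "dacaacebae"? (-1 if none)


Input: dacaacebae
Character frequencies:
  'a': 4
  'b': 1
  'c': 2
  'd': 1
  'e': 2
Scanning left to right for freq == 1:
  Position 0 ('d'): unique! => answer = 0

0


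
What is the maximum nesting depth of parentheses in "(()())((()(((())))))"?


Input: "(()())((()(((())))))"
Tracking depth:
  Position 0 '(': depth becomes 1
  Position 1 '(': depth becomes 2
  Position 2 ')': depth becomes 1
  Position 3 '(': depth becomes 2
  Position 4 ')': depth becomes 1
  Position 5 ')': depth becomes 0
  Position 6 '(': depth becomes 1
  Position 7 '(': depth becomes 2
  Position 8 '(': depth becomes 3
  Position 9 ')': depth becomes 2
  Position 10 '(': depth becomes 3
  Position 11 '(': depth becomes 4
  Position 12 '(': depth becomes 5
  Position 13 '(': depth becomes 6
  Position 14 ')': depth becomes 5
  Position 15 ')': depth becomes 4
  Position 16 ')': depth becomes 3
  Position 17 ')': depth becomes 2
  Position 18 ')': depth becomes 1
  Position 19 ')': depth becomes 0
Maximum depth reached: 6

6


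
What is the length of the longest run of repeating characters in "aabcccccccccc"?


Input: "aabcccccccccc"
Scanning for longest run:
  Position 1 ('a'): continues run of 'a', length=2
  Position 2 ('b'): new char, reset run to 1
  Position 3 ('c'): new char, reset run to 1
  Position 4 ('c'): continues run of 'c', length=2
  Position 5 ('c'): continues run of 'c', length=3
  Position 6 ('c'): continues run of 'c', length=4
  Position 7 ('c'): continues run of 'c', length=5
  Position 8 ('c'): continues run of 'c', length=6
  Position 9 ('c'): continues run of 'c', length=7
  Position 10 ('c'): continues run of 'c', length=8
  Position 11 ('c'): continues run of 'c', length=9
  Position 12 ('c'): continues run of 'c', length=10
Longest run: 'c' with length 10

10


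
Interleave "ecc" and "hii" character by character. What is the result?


Interleaving "ecc" and "hii":
  Position 0: 'e' from first, 'h' from second => "eh"
  Position 1: 'c' from first, 'i' from second => "ci"
  Position 2: 'c' from first, 'i' from second => "ci"
Result: ehcici

ehcici


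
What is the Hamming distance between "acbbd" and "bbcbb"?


Comparing "acbbd" and "bbcbb" position by position:
  Position 0: 'a' vs 'b' => differ
  Position 1: 'c' vs 'b' => differ
  Position 2: 'b' vs 'c' => differ
  Position 3: 'b' vs 'b' => same
  Position 4: 'd' vs 'b' => differ
Total differences (Hamming distance): 4

4


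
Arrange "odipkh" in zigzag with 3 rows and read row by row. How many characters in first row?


Zigzag "odipkh" into 3 rows:
Placing characters:
  'o' => row 0
  'd' => row 1
  'i' => row 2
  'p' => row 1
  'k' => row 0
  'h' => row 1
Rows:
  Row 0: "ok"
  Row 1: "dph"
  Row 2: "i"
First row length: 2

2


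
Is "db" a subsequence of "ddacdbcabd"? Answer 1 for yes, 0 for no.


Check if "db" is a subsequence of "ddacdbcabd"
Greedy scan:
  Position 0 ('d'): matches sub[0] = 'd'
  Position 1 ('d'): no match needed
  Position 2 ('a'): no match needed
  Position 3 ('c'): no match needed
  Position 4 ('d'): no match needed
  Position 5 ('b'): matches sub[1] = 'b'
  Position 6 ('c'): no match needed
  Position 7 ('a'): no match needed
  Position 8 ('b'): no match needed
  Position 9 ('d'): no match needed
All 2 characters matched => is a subsequence

1


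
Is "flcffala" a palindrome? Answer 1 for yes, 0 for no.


Input: flcffala
Reversed: alaffclf
  Compare pos 0 ('f') with pos 7 ('a'): MISMATCH
  Compare pos 1 ('l') with pos 6 ('l'): match
  Compare pos 2 ('c') with pos 5 ('a'): MISMATCH
  Compare pos 3 ('f') with pos 4 ('f'): match
Result: not a palindrome

0


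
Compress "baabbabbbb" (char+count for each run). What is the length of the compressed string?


Input: baabbabbbb
Runs:
  'b' x 1 => "b1"
  'a' x 2 => "a2"
  'b' x 2 => "b2"
  'a' x 1 => "a1"
  'b' x 4 => "b4"
Compressed: "b1a2b2a1b4"
Compressed length: 10

10


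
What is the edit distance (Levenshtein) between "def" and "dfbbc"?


Computing edit distance: "def" -> "dfbbc"
DP table:
           d    f    b    b    c
      0    1    2    3    4    5
  d   1    0    1    2    3    4
  e   2    1    1    2    3    4
  f   3    2    1    2    3    4
Edit distance = dp[3][5] = 4

4


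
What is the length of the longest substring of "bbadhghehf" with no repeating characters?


Input: "bbadhghehf"
Sliding window (track last position of each char):
  Position 0 ('b'): window [0,0] length 1 -- new best
  Position 1 ('b'): repeat (last at 0), move window start to 1
  Position 1 ('b'): window [1,1] length 1
  Position 2 ('a'): window [1,2] length 2 -- new best
  Position 3 ('d'): window [1,3] length 3 -- new best
  Position 4 ('h'): window [1,4] length 4 -- new best
  Position 5 ('g'): window [1,5] length 5 -- new best
  Position 6 ('h'): repeat (last at 4), move window start to 5
  Position 6 ('h'): window [5,6] length 2
  Position 7 ('e'): window [5,7] length 3
  Position 8 ('h'): repeat (last at 6), move window start to 7
  Position 8 ('h'): window [7,8] length 2
  Position 9 ('f'): window [7,9] length 3
Longest substring with no repeats: "badhg" with length 5

5


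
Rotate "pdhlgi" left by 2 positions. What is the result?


Input: "pdhlgi", rotate left by 2
First 2 characters: "pd"
Remaining characters: "hlgi"
Concatenate remaining + first: "hlgi" + "pd" = "hlgipd"

hlgipd


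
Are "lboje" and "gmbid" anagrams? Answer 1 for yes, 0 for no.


Strings: "lboje", "gmbid"
Sorted first:  bejlo
Sorted second: bdgim
Differ at position 1: 'e' vs 'd' => not anagrams

0


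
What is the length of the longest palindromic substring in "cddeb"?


Input: "cddeb"
Checking substrings for palindromes:
  [1:3] "dd" (len 2) => palindrome
Longest palindromic substring: "dd" with length 2

2


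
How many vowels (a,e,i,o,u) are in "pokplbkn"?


Input: pokplbkn
Checking each character:
  'p' at position 0: consonant
  'o' at position 1: vowel (running total: 1)
  'k' at position 2: consonant
  'p' at position 3: consonant
  'l' at position 4: consonant
  'b' at position 5: consonant
  'k' at position 6: consonant
  'n' at position 7: consonant
Total vowels: 1

1


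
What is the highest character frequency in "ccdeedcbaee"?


Input: ccdeedcbaee
Character counts:
  'a': 1
  'b': 1
  'c': 3
  'd': 2
  'e': 4
Maximum frequency: 4

4


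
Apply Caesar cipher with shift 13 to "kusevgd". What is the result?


Caesar cipher: shift "kusevgd" by 13
  'k' (pos 10) + 13 = pos 23 = 'x'
  'u' (pos 20) + 13 = pos 7 = 'h'
  's' (pos 18) + 13 = pos 5 = 'f'
  'e' (pos 4) + 13 = pos 17 = 'r'
  'v' (pos 21) + 13 = pos 8 = 'i'
  'g' (pos 6) + 13 = pos 19 = 't'
  'd' (pos 3) + 13 = pos 16 = 'q'
Result: xhfritq

xhfritq


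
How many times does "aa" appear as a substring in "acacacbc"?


Searching for "aa" in "acacacbc"
Scanning each position:
  Position 0: "ac" => no
  Position 1: "ca" => no
  Position 2: "ac" => no
  Position 3: "ca" => no
  Position 4: "ac" => no
  Position 5: "cb" => no
  Position 6: "bc" => no
Total occurrences: 0

0


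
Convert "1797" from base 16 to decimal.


Input: "1797" in base 16
Positional expansion:
  Digit '1' (value 1) x 16^3 = 4096
  Digit '7' (value 7) x 16^2 = 1792
  Digit '9' (value 9) x 16^1 = 144
  Digit '7' (value 7) x 16^0 = 7
Sum = 6039

6039


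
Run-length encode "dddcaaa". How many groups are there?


Input: dddcaaa
Scanning for consecutive runs:
  Group 1: 'd' x 3 (positions 0-2)
  Group 2: 'c' x 1 (positions 3-3)
  Group 3: 'a' x 3 (positions 4-6)
Total groups: 3

3


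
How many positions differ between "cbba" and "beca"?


Comparing "cbba" and "beca" position by position:
  Position 0: 'c' vs 'b' => DIFFER
  Position 1: 'b' vs 'e' => DIFFER
  Position 2: 'b' vs 'c' => DIFFER
  Position 3: 'a' vs 'a' => same
Positions that differ: 3

3


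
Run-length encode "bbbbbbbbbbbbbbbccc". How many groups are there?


Input: bbbbbbbbbbbbbbbccc
Scanning for consecutive runs:
  Group 1: 'b' x 15 (positions 0-14)
  Group 2: 'c' x 3 (positions 15-17)
Total groups: 2

2


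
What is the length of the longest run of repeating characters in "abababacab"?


Input: "abababacab"
Scanning for longest run:
  Position 1 ('b'): new char, reset run to 1
  Position 2 ('a'): new char, reset run to 1
  Position 3 ('b'): new char, reset run to 1
  Position 4 ('a'): new char, reset run to 1
  Position 5 ('b'): new char, reset run to 1
  Position 6 ('a'): new char, reset run to 1
  Position 7 ('c'): new char, reset run to 1
  Position 8 ('a'): new char, reset run to 1
  Position 9 ('b'): new char, reset run to 1
Longest run: 'a' with length 1

1


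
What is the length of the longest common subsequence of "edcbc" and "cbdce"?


LCS of "edcbc" and "cbdce"
DP table:
           c    b    d    c    e
      0    0    0    0    0    0
  e   0    0    0    0    0    1
  d   0    0    0    1    1    1
  c   0    1    1    1    2    2
  b   0    1    2    2    2    2
  c   0    1    2    2    3    3
LCS length = dp[5][5] = 3

3
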